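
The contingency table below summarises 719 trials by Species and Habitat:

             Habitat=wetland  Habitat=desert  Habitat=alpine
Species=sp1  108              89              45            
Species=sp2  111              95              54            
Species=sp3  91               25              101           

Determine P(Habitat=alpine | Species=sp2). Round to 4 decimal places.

Total with Species=sp2: 111 + 95 + 54 = 260.
P(Habitat=alpine | Species=sp2) = 54/260 = 0.2077.

0.2077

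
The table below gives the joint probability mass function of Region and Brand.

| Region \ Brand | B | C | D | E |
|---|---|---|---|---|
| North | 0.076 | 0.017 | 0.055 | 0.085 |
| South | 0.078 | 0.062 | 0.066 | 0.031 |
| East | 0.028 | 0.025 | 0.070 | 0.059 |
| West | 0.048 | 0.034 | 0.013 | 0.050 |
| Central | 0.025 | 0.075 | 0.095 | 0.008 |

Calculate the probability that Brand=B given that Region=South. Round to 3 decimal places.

P(Region=South) = 0.078 + 0.062 + 0.066 + 0.031 = 0.237.
P(Brand=B | Region=South) = 0.078/0.237 = 0.329.

0.329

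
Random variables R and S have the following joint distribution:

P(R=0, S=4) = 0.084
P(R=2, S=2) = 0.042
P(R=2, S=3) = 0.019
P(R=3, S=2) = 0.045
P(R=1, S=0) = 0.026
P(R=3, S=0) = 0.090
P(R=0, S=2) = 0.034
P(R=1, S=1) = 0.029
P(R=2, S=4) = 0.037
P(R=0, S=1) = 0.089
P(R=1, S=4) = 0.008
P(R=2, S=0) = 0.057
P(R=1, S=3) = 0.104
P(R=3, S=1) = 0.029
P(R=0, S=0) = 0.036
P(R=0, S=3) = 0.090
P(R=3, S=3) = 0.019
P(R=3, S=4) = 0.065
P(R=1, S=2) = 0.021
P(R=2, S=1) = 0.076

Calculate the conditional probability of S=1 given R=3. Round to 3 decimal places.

P(R=3) = 0.090 + 0.029 + 0.045 + 0.019 + 0.065 = 0.248.
P(S=1 | R=3) = 0.029/0.248 = 0.117.

0.117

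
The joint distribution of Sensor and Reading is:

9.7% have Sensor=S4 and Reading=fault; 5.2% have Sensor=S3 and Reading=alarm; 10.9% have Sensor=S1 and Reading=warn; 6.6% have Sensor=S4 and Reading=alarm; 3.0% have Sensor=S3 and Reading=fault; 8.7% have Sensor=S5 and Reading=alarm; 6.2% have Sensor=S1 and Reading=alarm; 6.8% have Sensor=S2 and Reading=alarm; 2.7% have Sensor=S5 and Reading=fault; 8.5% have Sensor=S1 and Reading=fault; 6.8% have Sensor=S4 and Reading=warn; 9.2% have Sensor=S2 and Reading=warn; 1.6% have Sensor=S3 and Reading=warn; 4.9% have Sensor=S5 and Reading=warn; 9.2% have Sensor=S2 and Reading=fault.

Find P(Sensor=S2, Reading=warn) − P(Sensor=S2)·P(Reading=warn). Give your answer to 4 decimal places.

0.0078

P(Sensor=S2) = 0.092 + 0.068 + 0.092 = 0.252.
P(Reading=warn) = 0.109 + 0.092 + 0.016 + 0.068 + 0.049 = 0.334.
P(Sensor=S2, Reading=warn) − P(Sensor=S2)P(Reading=warn) = 0.092 − 0.252×0.334 = 0.0078.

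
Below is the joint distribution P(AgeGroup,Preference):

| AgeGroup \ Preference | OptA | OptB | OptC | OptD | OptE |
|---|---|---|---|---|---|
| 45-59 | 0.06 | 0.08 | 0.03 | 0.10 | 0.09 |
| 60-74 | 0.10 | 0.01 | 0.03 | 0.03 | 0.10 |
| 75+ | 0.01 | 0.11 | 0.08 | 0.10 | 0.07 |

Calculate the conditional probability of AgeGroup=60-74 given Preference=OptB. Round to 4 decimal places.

P(Preference=OptB) = 0.08 + 0.01 + 0.11 = 0.20.
P(AgeGroup=60-74 | Preference=OptB) = 0.01/0.20 = 0.0500.

0.0500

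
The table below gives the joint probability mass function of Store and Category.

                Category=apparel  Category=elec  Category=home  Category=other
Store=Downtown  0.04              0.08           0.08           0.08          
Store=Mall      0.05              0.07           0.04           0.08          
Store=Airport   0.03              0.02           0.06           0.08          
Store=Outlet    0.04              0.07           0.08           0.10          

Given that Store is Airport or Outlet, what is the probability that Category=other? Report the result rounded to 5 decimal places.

P(Store=Airport) = 0.03 + 0.02 + 0.06 + 0.08 = 0.19.
P(Store=Outlet) = 0.04 + 0.07 + 0.08 + 0.10 = 0.29.
P(Store ∈ {Airport, Outlet}) = 0.19 + 0.29 = 0.48; P(Category=other, Store ∈ {Airport, Outlet}) = 0.08 + 0.10 = 0.18.
P(Category=other | Store ∈ {Airport, Outlet}) = 0.18/0.48 = 0.37500.

0.37500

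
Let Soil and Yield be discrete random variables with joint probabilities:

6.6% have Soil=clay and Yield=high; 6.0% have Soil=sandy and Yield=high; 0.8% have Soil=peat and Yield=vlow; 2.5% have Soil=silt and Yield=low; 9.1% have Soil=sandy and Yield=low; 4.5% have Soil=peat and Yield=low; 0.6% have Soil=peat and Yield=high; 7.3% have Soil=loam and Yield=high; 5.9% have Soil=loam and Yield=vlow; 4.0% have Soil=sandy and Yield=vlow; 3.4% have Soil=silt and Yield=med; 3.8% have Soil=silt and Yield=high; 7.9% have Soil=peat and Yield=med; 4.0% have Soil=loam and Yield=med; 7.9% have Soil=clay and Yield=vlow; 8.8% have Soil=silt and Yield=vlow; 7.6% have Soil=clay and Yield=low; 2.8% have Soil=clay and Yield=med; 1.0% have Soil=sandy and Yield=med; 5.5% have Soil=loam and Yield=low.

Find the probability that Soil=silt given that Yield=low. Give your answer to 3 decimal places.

P(Yield=low) = 0.091 + 0.055 + 0.076 + 0.025 + 0.045 = 0.292.
P(Soil=silt | Yield=low) = 0.025/0.292 = 0.086.

0.086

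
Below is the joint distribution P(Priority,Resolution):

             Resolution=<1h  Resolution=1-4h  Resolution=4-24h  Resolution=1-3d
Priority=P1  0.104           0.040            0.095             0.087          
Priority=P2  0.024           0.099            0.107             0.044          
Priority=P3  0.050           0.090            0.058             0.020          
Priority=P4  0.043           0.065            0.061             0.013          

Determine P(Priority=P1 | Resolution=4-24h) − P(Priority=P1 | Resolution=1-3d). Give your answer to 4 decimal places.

P(Resolution=4-24h) = 0.095 + 0.107 + 0.058 + 0.061 = 0.321; P(Priority=P1 | Resolution=4-24h) = 0.095/0.321 = 0.29595.
P(Resolution=1-3d) = 0.087 + 0.044 + 0.020 + 0.013 = 0.164; P(Priority=P1 | Resolution=1-3d) = 0.087/0.164 = 0.53049.
Difference = -0.2345.

-0.2345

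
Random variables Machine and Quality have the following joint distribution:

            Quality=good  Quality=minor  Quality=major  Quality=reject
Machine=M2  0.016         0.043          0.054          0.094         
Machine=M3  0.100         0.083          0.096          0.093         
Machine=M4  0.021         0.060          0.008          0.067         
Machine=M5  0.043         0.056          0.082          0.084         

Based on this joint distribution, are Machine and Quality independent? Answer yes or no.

P(Machine=M3) = 0.372 and P(Quality=good) = 0.180, so their product is 0.06696, but P(Machine=M3, Quality=good) = 0.100. Since these differ, Machine and Quality are not independent.

no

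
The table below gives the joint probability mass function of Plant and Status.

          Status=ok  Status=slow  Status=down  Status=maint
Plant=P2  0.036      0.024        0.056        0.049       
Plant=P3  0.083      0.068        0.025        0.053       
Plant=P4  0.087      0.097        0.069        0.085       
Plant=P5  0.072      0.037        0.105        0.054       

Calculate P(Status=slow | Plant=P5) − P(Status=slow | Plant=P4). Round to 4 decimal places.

-0.1489

P(Plant=P5) = 0.072 + 0.037 + 0.105 + 0.054 = 0.268; P(Status=slow | Plant=P5) = 0.037/0.268 = 0.13806.
P(Plant=P4) = 0.087 + 0.097 + 0.069 + 0.085 = 0.338; P(Status=slow | Plant=P4) = 0.097/0.338 = 0.28698.
Difference = -0.1489.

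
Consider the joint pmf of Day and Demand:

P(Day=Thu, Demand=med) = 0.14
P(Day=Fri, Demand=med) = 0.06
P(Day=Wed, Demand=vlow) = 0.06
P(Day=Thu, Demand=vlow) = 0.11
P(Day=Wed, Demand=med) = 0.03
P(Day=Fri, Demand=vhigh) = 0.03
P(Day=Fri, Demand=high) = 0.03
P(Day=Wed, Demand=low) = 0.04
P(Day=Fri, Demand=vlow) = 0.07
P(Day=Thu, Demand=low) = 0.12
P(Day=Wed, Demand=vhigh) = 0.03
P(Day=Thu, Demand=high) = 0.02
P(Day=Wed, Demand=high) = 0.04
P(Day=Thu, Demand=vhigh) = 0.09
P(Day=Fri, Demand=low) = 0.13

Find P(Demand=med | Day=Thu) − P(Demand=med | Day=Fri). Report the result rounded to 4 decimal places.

P(Day=Thu) = 0.11 + 0.12 + 0.14 + 0.02 + 0.09 = 0.48; P(Demand=med | Day=Thu) = 0.14/0.48 = 0.29167.
P(Day=Fri) = 0.07 + 0.13 + 0.06 + 0.03 + 0.03 = 0.32; P(Demand=med | Day=Fri) = 0.06/0.32 = 0.18750.
Difference = 0.1042.

0.1042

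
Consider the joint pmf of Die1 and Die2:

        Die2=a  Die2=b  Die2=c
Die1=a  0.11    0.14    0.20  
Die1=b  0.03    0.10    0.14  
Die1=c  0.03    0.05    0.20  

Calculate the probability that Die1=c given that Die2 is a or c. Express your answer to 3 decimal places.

0.324

P(Die2=a) = 0.11 + 0.03 + 0.03 = 0.17.
P(Die2=c) = 0.20 + 0.14 + 0.20 = 0.54.
P(Die2 ∈ {a, c}) = 0.17 + 0.54 = 0.71; P(Die1=c, Die2 ∈ {a, c}) = 0.03 + 0.20 = 0.23.
P(Die1=c | Die2 ∈ {a, c}) = 0.23/0.71 = 0.324.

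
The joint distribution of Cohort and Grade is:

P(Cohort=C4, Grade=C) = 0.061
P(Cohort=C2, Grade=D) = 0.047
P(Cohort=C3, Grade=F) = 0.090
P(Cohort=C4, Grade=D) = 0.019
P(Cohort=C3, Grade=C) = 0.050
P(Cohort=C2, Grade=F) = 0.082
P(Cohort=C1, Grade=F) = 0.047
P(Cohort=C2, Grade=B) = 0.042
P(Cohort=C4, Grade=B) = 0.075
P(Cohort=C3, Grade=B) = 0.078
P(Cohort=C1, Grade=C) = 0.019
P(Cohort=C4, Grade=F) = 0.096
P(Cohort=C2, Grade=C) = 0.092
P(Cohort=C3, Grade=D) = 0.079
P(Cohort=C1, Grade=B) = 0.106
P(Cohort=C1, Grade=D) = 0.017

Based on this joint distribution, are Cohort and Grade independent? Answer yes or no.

P(Cohort=C1) = 0.189 and P(Grade=B) = 0.301, so their product is 0.05689, but P(Cohort=C1, Grade=B) = 0.106. Since these differ, Cohort and Grade are not independent.

no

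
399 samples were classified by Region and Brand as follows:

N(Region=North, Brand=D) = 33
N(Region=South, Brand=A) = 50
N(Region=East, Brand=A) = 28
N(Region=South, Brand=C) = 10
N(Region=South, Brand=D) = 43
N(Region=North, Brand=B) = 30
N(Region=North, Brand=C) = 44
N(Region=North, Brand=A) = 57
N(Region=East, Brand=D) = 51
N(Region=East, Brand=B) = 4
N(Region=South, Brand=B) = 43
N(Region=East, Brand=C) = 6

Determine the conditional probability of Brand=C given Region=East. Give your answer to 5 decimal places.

Total with Region=East: 28 + 4 + 6 + 51 = 89.
P(Brand=C | Region=East) = 6/89 = 0.06742.

0.06742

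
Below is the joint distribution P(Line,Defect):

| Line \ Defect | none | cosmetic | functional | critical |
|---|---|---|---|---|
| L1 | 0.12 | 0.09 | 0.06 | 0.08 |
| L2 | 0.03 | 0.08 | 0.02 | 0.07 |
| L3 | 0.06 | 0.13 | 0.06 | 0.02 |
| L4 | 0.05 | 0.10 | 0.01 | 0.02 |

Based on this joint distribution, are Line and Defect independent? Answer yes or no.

P(Line=L1) = 0.35 and P(Defect=cosmetic) = 0.40, so their product is 0.1400, but P(Line=L1, Defect=cosmetic) = 0.09. Since these differ, Line and Defect are not independent.

no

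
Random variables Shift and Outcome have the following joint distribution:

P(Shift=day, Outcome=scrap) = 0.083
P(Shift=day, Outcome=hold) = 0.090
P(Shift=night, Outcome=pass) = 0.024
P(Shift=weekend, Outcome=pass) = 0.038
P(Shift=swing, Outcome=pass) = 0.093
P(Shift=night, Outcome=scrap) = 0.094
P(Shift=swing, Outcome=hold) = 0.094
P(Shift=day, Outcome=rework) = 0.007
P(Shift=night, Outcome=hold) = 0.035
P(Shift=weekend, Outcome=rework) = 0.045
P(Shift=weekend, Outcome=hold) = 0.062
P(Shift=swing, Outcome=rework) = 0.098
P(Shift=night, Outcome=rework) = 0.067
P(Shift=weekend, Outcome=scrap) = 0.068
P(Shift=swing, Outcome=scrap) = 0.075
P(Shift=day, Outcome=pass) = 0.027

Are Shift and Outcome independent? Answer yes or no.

P(Shift=swing) = 0.360 and P(Outcome=scrap) = 0.320, so their product is 0.11520, but P(Shift=swing, Outcome=scrap) = 0.075. Since these differ, Shift and Outcome are not independent.

no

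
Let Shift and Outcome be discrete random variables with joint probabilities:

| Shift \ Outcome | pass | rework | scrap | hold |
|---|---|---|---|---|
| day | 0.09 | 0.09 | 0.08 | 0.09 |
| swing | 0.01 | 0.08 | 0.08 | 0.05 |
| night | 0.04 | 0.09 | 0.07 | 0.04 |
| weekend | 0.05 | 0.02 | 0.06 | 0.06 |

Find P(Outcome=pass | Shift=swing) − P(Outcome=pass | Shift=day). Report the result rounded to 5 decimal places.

P(Shift=swing) = 0.01 + 0.08 + 0.08 + 0.05 = 0.22; P(Outcome=pass | Shift=swing) = 0.01/0.22 = 0.045455.
P(Shift=day) = 0.09 + 0.09 + 0.08 + 0.09 = 0.35; P(Outcome=pass | Shift=day) = 0.09/0.35 = 0.257143.
Difference = -0.21169.

-0.21169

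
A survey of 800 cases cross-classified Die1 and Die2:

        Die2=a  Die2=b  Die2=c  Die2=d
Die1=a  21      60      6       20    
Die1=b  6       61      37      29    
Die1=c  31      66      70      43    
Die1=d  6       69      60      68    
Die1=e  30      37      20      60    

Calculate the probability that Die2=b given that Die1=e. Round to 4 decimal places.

Total with Die1=e: 30 + 37 + 20 + 60 = 147.
P(Die2=b | Die1=e) = 37/147 = 0.2517.

0.2517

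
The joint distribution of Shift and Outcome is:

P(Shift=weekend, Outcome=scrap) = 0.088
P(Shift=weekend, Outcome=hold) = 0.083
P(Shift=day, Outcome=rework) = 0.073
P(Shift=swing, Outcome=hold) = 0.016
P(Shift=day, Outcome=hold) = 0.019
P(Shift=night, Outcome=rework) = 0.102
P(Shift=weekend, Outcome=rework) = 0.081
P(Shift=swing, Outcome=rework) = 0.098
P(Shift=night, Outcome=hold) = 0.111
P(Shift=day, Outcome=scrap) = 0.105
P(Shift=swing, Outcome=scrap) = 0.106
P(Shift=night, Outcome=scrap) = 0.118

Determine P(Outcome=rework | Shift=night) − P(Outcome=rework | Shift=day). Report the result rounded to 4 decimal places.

-0.0624

P(Shift=night) = 0.102 + 0.118 + 0.111 = 0.331; P(Outcome=rework | Shift=night) = 0.102/0.331 = 0.30816.
P(Shift=day) = 0.073 + 0.105 + 0.019 = 0.197; P(Outcome=rework | Shift=day) = 0.073/0.197 = 0.37056.
Difference = -0.0624.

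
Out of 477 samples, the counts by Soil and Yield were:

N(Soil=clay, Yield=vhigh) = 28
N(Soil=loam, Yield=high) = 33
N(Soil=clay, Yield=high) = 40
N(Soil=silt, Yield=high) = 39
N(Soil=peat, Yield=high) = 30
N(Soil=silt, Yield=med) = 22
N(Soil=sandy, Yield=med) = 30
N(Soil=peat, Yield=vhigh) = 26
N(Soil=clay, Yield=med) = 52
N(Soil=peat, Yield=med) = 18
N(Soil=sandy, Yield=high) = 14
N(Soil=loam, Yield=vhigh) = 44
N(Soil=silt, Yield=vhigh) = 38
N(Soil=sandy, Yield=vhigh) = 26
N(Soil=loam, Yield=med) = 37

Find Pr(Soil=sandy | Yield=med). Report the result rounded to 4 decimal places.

0.1887

Total with Yield=med: 30 + 37 + 52 + 22 + 18 = 159.
P(Soil=sandy | Yield=med) = 30/159 = 0.1887.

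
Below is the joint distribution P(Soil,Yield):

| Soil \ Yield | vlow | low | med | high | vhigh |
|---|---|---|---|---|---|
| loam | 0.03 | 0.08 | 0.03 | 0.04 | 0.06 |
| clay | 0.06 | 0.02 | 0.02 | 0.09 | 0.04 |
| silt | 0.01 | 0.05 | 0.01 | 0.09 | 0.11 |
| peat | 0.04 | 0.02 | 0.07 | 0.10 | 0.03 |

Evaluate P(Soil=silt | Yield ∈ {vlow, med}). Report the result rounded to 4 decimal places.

0.0741

P(Yield=vlow) = 0.03 + 0.06 + 0.01 + 0.04 = 0.14.
P(Yield=med) = 0.03 + 0.02 + 0.01 + 0.07 = 0.13.
P(Yield ∈ {vlow, med}) = 0.14 + 0.13 = 0.27; P(Soil=silt, Yield ∈ {vlow, med}) = 0.01 + 0.01 = 0.02.
P(Soil=silt | Yield ∈ {vlow, med}) = 0.02/0.27 = 0.0741.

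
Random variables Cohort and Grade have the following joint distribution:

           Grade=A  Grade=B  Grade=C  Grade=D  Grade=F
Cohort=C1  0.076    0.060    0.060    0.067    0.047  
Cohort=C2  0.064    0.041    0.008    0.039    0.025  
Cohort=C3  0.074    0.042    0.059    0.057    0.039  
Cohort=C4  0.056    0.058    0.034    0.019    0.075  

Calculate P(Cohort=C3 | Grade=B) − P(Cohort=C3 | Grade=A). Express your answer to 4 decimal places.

-0.0651

P(Grade=B) = 0.060 + 0.041 + 0.042 + 0.058 = 0.201; P(Cohort=C3 | Grade=B) = 0.042/0.201 = 0.20896.
P(Grade=A) = 0.076 + 0.064 + 0.074 + 0.056 = 0.270; P(Cohort=C3 | Grade=A) = 0.074/0.270 = 0.27407.
Difference = -0.0651.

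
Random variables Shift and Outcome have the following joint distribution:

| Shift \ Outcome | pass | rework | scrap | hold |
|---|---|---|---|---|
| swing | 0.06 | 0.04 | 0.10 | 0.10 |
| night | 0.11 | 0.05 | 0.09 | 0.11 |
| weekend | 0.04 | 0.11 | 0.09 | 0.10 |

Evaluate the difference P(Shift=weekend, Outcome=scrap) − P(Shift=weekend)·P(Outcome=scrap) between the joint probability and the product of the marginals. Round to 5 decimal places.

-0.00520

P(Shift=weekend) = 0.04 + 0.11 + 0.09 + 0.10 = 0.34.
P(Outcome=scrap) = 0.10 + 0.09 + 0.09 = 0.28.
P(Shift=weekend, Outcome=scrap) − P(Shift=weekend)P(Outcome=scrap) = 0.09 − 0.34×0.28 = -0.00520.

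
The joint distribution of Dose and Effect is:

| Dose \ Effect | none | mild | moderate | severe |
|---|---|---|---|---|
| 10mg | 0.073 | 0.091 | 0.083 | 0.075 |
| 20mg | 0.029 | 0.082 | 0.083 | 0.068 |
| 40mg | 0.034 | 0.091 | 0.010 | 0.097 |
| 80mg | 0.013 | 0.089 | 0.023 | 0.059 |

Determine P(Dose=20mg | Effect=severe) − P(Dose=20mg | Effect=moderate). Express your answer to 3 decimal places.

-0.190

P(Effect=severe) = 0.075 + 0.068 + 0.097 + 0.059 = 0.299; P(Dose=20mg | Effect=severe) = 0.068/0.299 = 0.2274.
P(Effect=moderate) = 0.083 + 0.083 + 0.010 + 0.023 = 0.199; P(Dose=20mg | Effect=moderate) = 0.083/0.199 = 0.4171.
Difference = -0.190.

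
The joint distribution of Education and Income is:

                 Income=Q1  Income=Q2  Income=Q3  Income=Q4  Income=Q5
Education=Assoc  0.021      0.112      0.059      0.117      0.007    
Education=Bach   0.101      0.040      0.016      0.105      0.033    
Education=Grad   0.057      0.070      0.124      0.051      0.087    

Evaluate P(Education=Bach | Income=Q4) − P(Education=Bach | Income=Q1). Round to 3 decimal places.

P(Income=Q4) = 0.117 + 0.105 + 0.051 = 0.273; P(Education=Bach | Income=Q4) = 0.105/0.273 = 0.3846.
P(Income=Q1) = 0.021 + 0.101 + 0.057 = 0.179; P(Education=Bach | Income=Q1) = 0.101/0.179 = 0.5642.
Difference = -0.180.

-0.180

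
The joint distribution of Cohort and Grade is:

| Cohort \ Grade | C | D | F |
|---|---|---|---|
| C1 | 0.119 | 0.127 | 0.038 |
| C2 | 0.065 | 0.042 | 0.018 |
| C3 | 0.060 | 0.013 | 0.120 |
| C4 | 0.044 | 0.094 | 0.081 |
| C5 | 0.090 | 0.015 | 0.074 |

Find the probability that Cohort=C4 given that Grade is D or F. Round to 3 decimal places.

P(Grade=D) = 0.127 + 0.042 + 0.013 + 0.094 + 0.015 = 0.291.
P(Grade=F) = 0.038 + 0.018 + 0.120 + 0.081 + 0.074 = 0.331.
P(Grade ∈ {D, F}) = 0.291 + 0.331 = 0.622; P(Cohort=C4, Grade ∈ {D, F}) = 0.094 + 0.081 = 0.175.
P(Cohort=C4 | Grade ∈ {D, F}) = 0.175/0.622 = 0.281.

0.281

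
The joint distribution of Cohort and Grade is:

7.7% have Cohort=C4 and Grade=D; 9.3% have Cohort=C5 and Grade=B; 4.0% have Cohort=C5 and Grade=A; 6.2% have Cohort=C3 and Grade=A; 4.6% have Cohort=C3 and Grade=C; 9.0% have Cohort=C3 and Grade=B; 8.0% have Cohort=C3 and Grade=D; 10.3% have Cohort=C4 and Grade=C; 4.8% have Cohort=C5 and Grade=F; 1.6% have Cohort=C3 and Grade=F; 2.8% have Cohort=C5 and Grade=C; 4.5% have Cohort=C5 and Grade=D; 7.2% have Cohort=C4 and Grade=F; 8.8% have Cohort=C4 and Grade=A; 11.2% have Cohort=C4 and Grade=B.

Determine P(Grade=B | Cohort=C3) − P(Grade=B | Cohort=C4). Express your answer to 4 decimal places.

P(Cohort=C3) = 0.062 + 0.090 + 0.046 + 0.080 + 0.016 = 0.294; P(Grade=B | Cohort=C3) = 0.090/0.294 = 0.30612.
P(Cohort=C4) = 0.088 + 0.112 + 0.103 + 0.077 + 0.072 = 0.452; P(Grade=B | Cohort=C4) = 0.112/0.452 = 0.24779.
Difference = 0.0583.

0.0583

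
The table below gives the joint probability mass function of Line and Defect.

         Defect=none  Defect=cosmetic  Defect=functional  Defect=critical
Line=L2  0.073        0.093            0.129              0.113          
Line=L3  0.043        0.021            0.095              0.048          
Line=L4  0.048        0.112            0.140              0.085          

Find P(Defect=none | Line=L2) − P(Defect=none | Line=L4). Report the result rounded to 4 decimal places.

P(Line=L2) = 0.073 + 0.093 + 0.129 + 0.113 = 0.408; P(Defect=none | Line=L2) = 0.073/0.408 = 0.17892.
P(Line=L4) = 0.048 + 0.112 + 0.140 + 0.085 = 0.385; P(Defect=none | Line=L4) = 0.048/0.385 = 0.12468.
Difference = 0.0542.

0.0542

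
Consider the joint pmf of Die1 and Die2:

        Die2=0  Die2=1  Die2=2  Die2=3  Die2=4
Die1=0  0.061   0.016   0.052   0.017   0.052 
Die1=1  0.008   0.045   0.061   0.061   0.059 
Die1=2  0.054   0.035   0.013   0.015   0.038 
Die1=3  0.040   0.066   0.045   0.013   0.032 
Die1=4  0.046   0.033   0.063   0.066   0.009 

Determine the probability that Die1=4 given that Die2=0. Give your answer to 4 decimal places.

P(Die2=0) = 0.061 + 0.008 + 0.054 + 0.040 + 0.046 = 0.209.
P(Die1=4 | Die2=0) = 0.046/0.209 = 0.2201.

0.2201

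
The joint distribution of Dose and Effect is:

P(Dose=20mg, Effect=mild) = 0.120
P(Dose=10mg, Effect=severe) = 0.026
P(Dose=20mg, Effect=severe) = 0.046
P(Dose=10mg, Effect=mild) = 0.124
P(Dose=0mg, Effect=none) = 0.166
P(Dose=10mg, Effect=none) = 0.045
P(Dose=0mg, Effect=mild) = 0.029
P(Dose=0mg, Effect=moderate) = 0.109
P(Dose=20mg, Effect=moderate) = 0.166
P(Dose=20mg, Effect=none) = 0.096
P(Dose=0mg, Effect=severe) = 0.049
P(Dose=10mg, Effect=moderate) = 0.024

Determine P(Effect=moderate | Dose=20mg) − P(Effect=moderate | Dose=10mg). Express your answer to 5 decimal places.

P(Dose=20mg) = 0.096 + 0.120 + 0.166 + 0.046 = 0.428; P(Effect=moderate | Dose=20mg) = 0.166/0.428 = 0.387850.
P(Dose=10mg) = 0.045 + 0.124 + 0.024 + 0.026 = 0.219; P(Effect=moderate | Dose=10mg) = 0.024/0.219 = 0.109589.
Difference = 0.27826.

0.27826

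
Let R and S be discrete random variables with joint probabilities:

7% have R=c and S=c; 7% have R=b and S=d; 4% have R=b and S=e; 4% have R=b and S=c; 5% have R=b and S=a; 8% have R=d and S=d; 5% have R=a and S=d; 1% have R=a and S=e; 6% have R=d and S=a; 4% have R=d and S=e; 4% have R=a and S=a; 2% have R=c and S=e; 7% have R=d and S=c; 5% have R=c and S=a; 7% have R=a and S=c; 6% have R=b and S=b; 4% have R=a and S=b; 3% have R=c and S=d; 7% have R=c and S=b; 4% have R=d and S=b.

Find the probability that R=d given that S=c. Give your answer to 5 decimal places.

0.28000

P(S=c) = 0.07 + 0.04 + 0.07 + 0.07 = 0.25.
P(R=d | S=c) = 0.07/0.25 = 0.28000.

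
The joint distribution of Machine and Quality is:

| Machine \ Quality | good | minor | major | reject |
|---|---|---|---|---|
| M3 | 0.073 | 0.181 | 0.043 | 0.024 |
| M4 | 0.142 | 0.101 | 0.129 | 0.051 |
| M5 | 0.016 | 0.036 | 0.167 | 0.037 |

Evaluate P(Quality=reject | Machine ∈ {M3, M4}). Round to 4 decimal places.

0.1008

P(Machine=M3) = 0.073 + 0.181 + 0.043 + 0.024 = 0.321.
P(Machine=M4) = 0.142 + 0.101 + 0.129 + 0.051 = 0.423.
P(Machine ∈ {M3, M4}) = 0.321 + 0.423 = 0.744; P(Quality=reject, Machine ∈ {M3, M4}) = 0.024 + 0.051 = 0.075.
P(Quality=reject | Machine ∈ {M3, M4}) = 0.075/0.744 = 0.1008.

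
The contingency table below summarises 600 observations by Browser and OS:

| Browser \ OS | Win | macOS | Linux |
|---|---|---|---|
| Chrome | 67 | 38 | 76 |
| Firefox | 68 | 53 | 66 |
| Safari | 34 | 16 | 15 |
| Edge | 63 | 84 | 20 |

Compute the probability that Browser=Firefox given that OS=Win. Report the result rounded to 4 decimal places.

0.2931

Total with OS=Win: 67 + 68 + 34 + 63 = 232.
P(Browser=Firefox | OS=Win) = 68/232 = 0.2931.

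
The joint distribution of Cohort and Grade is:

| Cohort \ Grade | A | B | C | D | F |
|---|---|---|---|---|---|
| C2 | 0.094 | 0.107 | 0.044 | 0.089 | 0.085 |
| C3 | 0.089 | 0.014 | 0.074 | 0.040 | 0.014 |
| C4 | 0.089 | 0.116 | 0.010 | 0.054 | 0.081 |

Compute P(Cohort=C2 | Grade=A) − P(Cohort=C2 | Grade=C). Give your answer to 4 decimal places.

0.0018

P(Grade=A) = 0.094 + 0.089 + 0.089 = 0.272; P(Cohort=C2 | Grade=A) = 0.094/0.272 = 0.34559.
P(Grade=C) = 0.044 + 0.074 + 0.010 = 0.128; P(Cohort=C2 | Grade=C) = 0.044/0.128 = 0.34375.
Difference = 0.0018.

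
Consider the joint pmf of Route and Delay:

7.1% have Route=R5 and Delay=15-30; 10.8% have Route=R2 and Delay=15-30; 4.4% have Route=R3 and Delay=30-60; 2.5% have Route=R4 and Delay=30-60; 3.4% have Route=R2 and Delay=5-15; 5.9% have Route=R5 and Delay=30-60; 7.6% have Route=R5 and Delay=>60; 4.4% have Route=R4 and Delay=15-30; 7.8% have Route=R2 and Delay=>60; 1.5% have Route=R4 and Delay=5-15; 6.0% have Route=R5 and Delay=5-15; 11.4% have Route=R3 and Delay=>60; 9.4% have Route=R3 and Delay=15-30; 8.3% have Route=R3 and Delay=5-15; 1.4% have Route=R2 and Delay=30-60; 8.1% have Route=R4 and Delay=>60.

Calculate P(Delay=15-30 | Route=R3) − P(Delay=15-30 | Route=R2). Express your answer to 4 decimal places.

P(Route=R3) = 0.083 + 0.094 + 0.044 + 0.114 = 0.335; P(Delay=15-30 | Route=R3) = 0.094/0.335 = 0.28060.
P(Route=R2) = 0.034 + 0.108 + 0.014 + 0.078 = 0.234; P(Delay=15-30 | Route=R2) = 0.108/0.234 = 0.46154.
Difference = -0.1809.

-0.1809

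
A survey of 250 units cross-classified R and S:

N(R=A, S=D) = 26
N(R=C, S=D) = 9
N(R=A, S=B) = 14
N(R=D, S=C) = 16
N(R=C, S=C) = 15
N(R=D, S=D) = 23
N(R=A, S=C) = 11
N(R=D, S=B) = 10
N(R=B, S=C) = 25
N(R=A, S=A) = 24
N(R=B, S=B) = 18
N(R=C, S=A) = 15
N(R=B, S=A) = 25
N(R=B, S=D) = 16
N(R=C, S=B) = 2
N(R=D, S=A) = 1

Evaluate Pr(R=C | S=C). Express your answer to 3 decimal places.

Total with S=C: 11 + 25 + 15 + 16 = 67.
P(R=C | S=C) = 15/67 = 0.224.

0.224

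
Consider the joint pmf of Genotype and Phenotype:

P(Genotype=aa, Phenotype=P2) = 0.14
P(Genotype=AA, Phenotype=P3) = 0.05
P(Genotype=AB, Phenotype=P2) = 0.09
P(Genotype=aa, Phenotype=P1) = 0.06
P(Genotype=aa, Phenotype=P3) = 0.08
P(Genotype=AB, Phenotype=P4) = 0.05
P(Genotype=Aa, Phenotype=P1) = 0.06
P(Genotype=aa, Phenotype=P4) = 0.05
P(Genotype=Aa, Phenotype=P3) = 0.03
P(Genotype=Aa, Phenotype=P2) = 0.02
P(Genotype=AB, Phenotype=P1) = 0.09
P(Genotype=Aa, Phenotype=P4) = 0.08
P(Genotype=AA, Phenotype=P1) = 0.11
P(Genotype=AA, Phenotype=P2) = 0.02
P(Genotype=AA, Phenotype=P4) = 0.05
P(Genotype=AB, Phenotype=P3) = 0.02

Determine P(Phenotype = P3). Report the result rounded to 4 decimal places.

0.1800

P(Phenotype=P3) = 0.05 + 0.03 + 0.08 + 0.02 = 0.18.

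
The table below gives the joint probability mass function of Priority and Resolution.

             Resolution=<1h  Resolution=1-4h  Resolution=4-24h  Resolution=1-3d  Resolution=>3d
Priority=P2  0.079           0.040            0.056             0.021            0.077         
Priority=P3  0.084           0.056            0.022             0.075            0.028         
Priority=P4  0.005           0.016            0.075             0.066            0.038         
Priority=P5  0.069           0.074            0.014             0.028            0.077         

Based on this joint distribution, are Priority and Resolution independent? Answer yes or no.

P(Priority=P4) = 0.200 and P(Resolution=<1h) = 0.237, so their product is 0.04740, but P(Priority=P4, Resolution=<1h) = 0.005. Since these differ, Priority and Resolution are not independent.

no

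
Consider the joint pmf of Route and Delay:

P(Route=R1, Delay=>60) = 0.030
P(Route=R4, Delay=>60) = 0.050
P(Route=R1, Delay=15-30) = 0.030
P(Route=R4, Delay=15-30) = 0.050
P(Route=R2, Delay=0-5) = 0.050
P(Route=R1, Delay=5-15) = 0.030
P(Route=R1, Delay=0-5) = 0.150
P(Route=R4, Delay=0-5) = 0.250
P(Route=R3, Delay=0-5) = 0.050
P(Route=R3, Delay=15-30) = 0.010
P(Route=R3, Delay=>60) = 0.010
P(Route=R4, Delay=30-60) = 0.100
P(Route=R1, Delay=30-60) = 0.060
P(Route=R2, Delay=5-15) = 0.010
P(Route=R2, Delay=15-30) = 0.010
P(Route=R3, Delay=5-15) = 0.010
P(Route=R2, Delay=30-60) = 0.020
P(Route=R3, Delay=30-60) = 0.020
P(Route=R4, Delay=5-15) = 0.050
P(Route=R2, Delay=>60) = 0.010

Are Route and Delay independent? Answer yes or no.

Every cell satisfies P(Route,Delay) = P(Route)·P(Delay). For instance P(Route=R4) = 0.500, P(Delay=0-5) = 0.500, and 0.500×0.500 = 0.250 matches the joint entry. So Route and Delay are independent.

yes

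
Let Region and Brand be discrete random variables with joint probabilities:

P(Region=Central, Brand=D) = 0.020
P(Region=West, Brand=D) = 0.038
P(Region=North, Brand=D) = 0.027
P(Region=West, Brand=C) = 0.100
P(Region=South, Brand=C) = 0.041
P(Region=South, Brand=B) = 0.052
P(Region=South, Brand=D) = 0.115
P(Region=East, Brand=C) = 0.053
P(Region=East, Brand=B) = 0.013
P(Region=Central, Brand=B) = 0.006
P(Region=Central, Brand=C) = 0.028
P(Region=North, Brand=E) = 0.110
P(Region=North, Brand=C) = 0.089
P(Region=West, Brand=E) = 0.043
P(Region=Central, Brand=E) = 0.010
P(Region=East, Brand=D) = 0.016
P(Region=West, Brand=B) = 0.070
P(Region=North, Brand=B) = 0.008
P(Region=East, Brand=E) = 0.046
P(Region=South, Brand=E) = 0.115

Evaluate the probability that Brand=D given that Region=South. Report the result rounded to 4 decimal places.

0.3560

P(Region=South) = 0.052 + 0.041 + 0.115 + 0.115 = 0.323.
P(Brand=D | Region=South) = 0.115/0.323 = 0.3560.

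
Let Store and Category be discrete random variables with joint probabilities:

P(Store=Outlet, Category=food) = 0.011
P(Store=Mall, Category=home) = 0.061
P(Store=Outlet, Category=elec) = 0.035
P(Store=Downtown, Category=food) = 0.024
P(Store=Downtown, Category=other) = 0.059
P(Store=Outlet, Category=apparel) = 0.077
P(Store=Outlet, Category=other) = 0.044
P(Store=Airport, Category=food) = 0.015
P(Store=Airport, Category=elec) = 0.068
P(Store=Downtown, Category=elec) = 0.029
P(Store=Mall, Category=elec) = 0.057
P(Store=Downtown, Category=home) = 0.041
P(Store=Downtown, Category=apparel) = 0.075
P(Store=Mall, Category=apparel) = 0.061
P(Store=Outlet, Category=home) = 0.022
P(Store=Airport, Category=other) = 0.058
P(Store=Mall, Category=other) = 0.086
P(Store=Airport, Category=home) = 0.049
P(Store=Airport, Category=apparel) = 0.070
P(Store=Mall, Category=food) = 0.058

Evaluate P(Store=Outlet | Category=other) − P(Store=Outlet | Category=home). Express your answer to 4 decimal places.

0.0510

P(Category=other) = 0.059 + 0.086 + 0.058 + 0.044 = 0.247; P(Store=Outlet | Category=other) = 0.044/0.247 = 0.17814.
P(Category=home) = 0.041 + 0.061 + 0.049 + 0.022 = 0.173; P(Store=Outlet | Category=home) = 0.022/0.173 = 0.12717.
Difference = 0.0510.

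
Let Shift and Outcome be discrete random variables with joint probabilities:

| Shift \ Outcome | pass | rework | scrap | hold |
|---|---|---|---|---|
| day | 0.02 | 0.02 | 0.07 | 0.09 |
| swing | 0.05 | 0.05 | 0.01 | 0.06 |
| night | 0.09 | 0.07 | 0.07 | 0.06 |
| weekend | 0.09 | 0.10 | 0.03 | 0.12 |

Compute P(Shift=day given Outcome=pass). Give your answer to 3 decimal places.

0.080

P(Outcome=pass) = 0.02 + 0.05 + 0.09 + 0.09 = 0.25.
P(Shift=day | Outcome=pass) = 0.02/0.25 = 0.080.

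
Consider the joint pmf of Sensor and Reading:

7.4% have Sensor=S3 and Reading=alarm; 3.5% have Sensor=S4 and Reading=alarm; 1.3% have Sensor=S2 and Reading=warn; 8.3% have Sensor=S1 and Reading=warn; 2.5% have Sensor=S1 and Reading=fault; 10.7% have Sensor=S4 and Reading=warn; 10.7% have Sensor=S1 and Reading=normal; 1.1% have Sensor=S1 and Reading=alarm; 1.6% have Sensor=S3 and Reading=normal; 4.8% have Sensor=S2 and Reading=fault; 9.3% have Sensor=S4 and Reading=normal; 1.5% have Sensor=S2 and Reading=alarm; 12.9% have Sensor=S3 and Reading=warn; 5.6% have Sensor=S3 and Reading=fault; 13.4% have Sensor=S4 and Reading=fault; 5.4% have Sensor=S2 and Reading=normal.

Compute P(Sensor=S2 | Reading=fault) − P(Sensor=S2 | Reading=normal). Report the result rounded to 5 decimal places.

-0.01749

P(Reading=fault) = 0.025 + 0.048 + 0.056 + 0.134 = 0.263; P(Sensor=S2 | Reading=fault) = 0.048/0.263 = 0.182510.
P(Reading=normal) = 0.107 + 0.054 + 0.016 + 0.093 = 0.270; P(Sensor=S2 | Reading=normal) = 0.054/0.270 = 0.200000.
Difference = -0.01749.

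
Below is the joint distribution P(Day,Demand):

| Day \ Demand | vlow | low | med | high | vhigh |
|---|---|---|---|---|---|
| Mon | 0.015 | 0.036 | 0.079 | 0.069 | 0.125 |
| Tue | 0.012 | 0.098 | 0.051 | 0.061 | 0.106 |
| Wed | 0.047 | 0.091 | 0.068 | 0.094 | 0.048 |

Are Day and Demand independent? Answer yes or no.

P(Day=Wed) = 0.348 and P(Demand=vhigh) = 0.279, so their product is 0.09709, but P(Day=Wed, Demand=vhigh) = 0.048. Since these differ, Day and Demand are not independent.

no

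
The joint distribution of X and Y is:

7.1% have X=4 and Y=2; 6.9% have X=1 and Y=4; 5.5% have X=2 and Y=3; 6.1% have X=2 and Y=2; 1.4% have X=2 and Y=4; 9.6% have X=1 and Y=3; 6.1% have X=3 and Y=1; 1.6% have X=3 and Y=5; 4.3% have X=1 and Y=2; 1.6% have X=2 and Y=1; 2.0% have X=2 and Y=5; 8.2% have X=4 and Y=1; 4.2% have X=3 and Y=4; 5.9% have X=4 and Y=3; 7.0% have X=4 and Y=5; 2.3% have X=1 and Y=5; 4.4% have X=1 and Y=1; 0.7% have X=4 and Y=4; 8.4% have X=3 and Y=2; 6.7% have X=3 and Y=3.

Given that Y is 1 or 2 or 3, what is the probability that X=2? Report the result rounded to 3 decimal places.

0.179

P(Y=1) = 0.044 + 0.016 + 0.061 + 0.082 = 0.203.
P(Y=2) = 0.043 + 0.061 + 0.084 + 0.071 = 0.259.
P(Y=3) = 0.096 + 0.055 + 0.067 + 0.059 = 0.277.
P(Y ∈ {1, 2, 3}) = 0.203 + 0.259 + 0.277 = 0.739; P(X=2, Y ∈ {1, 2, 3}) = 0.016 + 0.061 + 0.055 = 0.132.
P(X=2 | Y ∈ {1, 2, 3}) = 0.132/0.739 = 0.179.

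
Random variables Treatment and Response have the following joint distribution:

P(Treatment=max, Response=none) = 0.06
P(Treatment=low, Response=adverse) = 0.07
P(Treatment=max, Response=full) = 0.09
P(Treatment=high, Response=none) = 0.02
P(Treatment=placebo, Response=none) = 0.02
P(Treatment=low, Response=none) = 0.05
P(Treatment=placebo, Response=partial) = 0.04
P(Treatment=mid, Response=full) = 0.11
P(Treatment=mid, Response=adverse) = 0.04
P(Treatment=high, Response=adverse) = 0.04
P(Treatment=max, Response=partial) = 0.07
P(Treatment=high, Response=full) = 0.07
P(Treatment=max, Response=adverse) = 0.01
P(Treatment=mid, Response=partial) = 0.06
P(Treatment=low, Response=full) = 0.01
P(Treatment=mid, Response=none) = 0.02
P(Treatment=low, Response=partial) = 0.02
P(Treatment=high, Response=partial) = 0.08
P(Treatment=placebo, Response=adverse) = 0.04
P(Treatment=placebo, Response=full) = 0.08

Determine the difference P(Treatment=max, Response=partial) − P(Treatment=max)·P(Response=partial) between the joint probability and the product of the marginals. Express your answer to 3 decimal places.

0.008

P(Treatment=max) = 0.06 + 0.07 + 0.09 + 0.01 = 0.23.
P(Response=partial) = 0.04 + 0.02 + 0.06 + 0.08 + 0.07 = 0.27.
P(Treatment=max, Response=partial) − P(Treatment=max)P(Response=partial) = 0.07 − 0.23×0.27 = 0.008.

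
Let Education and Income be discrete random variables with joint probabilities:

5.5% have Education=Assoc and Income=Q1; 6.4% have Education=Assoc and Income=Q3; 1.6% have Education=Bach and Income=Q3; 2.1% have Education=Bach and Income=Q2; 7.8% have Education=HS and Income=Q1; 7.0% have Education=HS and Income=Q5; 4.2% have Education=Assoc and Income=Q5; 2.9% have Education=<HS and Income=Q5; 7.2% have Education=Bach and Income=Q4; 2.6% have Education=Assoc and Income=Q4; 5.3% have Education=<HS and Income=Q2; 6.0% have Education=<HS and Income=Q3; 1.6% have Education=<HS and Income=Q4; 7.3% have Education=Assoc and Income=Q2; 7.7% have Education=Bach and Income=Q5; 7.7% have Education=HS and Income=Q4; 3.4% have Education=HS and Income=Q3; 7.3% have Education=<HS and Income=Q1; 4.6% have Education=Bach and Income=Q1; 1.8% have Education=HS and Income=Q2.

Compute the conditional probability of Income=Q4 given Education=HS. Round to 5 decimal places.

0.27798

P(Education=HS) = 0.078 + 0.018 + 0.034 + 0.077 + 0.070 = 0.277.
P(Income=Q4 | Education=HS) = 0.077/0.277 = 0.27798.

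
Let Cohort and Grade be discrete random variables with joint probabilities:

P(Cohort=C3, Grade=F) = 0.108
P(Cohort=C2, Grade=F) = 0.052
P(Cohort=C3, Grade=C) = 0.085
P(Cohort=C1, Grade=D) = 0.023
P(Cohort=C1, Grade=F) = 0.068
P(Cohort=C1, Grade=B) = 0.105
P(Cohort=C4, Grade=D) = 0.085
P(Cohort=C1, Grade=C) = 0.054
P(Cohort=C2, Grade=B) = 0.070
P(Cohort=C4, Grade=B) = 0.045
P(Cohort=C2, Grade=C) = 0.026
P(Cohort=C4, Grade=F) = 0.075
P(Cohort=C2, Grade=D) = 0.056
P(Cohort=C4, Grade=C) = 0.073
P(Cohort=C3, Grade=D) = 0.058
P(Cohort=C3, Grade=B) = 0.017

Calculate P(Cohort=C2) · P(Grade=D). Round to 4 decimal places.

0.0453

P(Cohort=C2) = 0.070 + 0.026 + 0.056 + 0.052 = 0.204.
P(Grade=D) = 0.023 + 0.056 + 0.058 + 0.085 = 0.222.
Product: 0.204 × 0.222 = 0.0453.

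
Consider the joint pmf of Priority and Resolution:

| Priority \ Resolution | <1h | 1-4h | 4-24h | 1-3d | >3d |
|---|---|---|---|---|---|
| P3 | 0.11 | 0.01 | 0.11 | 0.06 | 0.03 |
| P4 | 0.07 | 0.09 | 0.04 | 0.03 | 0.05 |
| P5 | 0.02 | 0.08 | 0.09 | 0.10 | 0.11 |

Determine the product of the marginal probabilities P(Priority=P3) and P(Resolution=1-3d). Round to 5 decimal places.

0.06080

P(Priority=P3) = 0.11 + 0.01 + 0.11 + 0.06 + 0.03 = 0.32.
P(Resolution=1-3d) = 0.06 + 0.03 + 0.10 = 0.19.
Product: 0.32 × 0.19 = 0.06080.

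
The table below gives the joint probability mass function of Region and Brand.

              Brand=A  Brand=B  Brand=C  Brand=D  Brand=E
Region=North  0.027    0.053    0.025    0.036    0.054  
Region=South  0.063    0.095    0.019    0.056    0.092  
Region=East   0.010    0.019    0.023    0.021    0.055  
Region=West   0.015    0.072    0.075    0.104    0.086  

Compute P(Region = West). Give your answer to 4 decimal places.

P(Region=West) = 0.015 + 0.072 + 0.075 + 0.104 + 0.086 = 0.352.

0.3520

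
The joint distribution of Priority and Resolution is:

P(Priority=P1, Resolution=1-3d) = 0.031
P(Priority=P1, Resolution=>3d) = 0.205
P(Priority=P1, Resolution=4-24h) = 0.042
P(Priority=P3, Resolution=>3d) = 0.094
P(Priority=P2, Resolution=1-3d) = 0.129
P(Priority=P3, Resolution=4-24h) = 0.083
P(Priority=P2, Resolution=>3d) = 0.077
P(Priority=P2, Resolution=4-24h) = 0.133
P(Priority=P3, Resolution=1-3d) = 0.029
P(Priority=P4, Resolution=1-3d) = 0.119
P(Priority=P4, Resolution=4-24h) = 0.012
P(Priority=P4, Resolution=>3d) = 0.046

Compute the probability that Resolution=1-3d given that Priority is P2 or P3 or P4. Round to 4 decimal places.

0.3837

P(Priority=P2) = 0.133 + 0.129 + 0.077 = 0.339.
P(Priority=P3) = 0.083 + 0.029 + 0.094 = 0.206.
P(Priority=P4) = 0.012 + 0.119 + 0.046 = 0.177.
P(Priority ∈ {P2, P3, P4}) = 0.339 + 0.206 + 0.177 = 0.722; P(Resolution=1-3d, Priority ∈ {P2, P3, P4}) = 0.129 + 0.029 + 0.119 = 0.277.
P(Resolution=1-3d | Priority ∈ {P2, P3, P4}) = 0.277/0.722 = 0.3837.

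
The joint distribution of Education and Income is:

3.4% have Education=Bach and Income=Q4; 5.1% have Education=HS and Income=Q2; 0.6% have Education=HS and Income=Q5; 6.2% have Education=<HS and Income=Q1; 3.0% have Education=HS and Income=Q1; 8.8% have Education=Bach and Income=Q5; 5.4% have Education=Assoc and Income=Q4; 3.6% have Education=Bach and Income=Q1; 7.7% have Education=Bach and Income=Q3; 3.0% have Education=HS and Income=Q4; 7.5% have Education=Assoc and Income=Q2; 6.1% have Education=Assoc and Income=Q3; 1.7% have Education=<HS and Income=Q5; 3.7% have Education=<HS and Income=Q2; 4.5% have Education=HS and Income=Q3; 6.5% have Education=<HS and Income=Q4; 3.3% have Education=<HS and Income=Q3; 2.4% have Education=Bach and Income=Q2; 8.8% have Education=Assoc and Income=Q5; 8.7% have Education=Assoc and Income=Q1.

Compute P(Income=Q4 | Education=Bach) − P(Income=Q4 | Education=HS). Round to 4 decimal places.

P(Education=Bach) = 0.036 + 0.024 + 0.077 + 0.034 + 0.088 = 0.259; P(Income=Q4 | Education=Bach) = 0.034/0.259 = 0.13127.
P(Education=HS) = 0.030 + 0.051 + 0.045 + 0.030 + 0.006 = 0.162; P(Income=Q4 | Education=HS) = 0.030/0.162 = 0.18519.
Difference = -0.0539.

-0.0539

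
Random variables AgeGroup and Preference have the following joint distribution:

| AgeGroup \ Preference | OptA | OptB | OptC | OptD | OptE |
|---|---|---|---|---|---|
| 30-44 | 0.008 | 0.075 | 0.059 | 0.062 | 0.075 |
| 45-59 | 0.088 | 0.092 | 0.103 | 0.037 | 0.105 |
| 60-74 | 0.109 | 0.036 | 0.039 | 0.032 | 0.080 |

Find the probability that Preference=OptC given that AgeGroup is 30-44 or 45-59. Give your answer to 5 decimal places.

P(AgeGroup=30-44) = 0.008 + 0.075 + 0.059 + 0.062 + 0.075 = 0.279.
P(AgeGroup=45-59) = 0.088 + 0.092 + 0.103 + 0.037 + 0.105 = 0.425.
P(AgeGroup ∈ {30-44, 45-59}) = 0.279 + 0.425 = 0.704; P(Preference=OptC, AgeGroup ∈ {30-44, 45-59}) = 0.059 + 0.103 = 0.162.
P(Preference=OptC | AgeGroup ∈ {30-44, 45-59}) = 0.162/0.704 = 0.23011.

0.23011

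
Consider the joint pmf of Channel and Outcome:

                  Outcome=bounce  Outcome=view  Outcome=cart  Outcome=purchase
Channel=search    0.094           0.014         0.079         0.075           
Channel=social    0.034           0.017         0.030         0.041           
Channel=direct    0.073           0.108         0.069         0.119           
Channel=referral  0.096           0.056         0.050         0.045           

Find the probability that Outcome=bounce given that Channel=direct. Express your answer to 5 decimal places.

P(Channel=direct) = 0.073 + 0.108 + 0.069 + 0.119 = 0.369.
P(Outcome=bounce | Channel=direct) = 0.073/0.369 = 0.19783.

0.19783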